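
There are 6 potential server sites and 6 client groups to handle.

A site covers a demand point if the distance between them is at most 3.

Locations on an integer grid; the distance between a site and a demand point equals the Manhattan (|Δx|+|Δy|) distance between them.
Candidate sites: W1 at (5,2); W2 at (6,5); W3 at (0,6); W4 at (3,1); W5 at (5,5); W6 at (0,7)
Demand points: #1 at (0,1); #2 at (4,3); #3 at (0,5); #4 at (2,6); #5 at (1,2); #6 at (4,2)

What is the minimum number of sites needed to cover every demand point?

2

Coverage sets (demand points within 3 of each site):
  W1: {#2, #6}
  W2: {}
  W3: {#3, #4}
  W4: {#1, #2, #5, #6}
  W5: {#2}
  W6: {#3, #4}
No single site covers all 6 demand points.
But {W3, W4} covers everything, so the minimum is 2.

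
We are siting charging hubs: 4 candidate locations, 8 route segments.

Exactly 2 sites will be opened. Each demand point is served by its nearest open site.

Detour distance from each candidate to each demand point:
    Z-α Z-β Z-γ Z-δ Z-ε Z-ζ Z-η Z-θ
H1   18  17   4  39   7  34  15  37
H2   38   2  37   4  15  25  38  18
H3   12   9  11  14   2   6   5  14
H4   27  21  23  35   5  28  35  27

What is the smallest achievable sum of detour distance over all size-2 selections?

Open {H2, H3}.
  Z-α→H3 12, Z-β→H2 2, Z-γ→H3 11, Z-δ→H2 4, Z-ε→H3 2, Z-ζ→H3 6, Z-η→H3 5, Z-θ→H3 14  ⇒ total 56.
Compare {H1, H3}: total 66.
Compare {H3, H4}: total 73.
No size-2 selection does better; minimum is 56.

56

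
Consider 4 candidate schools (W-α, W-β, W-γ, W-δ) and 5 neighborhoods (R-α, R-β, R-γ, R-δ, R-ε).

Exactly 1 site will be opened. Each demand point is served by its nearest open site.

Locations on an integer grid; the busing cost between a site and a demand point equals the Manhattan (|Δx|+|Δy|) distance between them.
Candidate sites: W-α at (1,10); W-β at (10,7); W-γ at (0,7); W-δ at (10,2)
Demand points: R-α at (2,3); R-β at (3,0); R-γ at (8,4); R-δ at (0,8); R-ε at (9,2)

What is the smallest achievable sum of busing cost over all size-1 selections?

Open {W-δ}.
  R-α→W-δ 9, R-β→W-δ 9, R-γ→W-δ 4, R-δ→W-δ 16, R-ε→W-δ 1  ⇒ total 39.
Compare {W-γ}: total 42.
Compare {W-β}: total 48.
No size-1 selection does better; minimum is 39.

39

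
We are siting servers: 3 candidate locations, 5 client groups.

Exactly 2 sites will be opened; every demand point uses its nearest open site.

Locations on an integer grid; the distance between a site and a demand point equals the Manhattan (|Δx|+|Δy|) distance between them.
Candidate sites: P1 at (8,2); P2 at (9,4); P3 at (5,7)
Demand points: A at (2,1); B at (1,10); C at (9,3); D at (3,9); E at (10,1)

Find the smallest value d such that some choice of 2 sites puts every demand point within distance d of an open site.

Open {P1, P3}.
  Farthest demand point is A at distance 7 (to P1); all others are ≤ 7.
With {P2, P3} the worst case is 9.
With {P1, P2} the worst case is 14.
No size-2 selection achieves below 7.

7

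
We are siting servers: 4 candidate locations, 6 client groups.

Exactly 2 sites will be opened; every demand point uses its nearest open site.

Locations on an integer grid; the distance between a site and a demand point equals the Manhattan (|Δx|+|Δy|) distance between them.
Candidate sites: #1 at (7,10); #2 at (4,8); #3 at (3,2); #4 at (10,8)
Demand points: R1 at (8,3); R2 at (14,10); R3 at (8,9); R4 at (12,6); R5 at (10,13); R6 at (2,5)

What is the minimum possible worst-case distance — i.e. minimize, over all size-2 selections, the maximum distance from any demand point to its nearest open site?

Open {#3, #4}.
  Farthest demand point is R1 at distance 6 (to #3); all others are ≤ 6.
With {#2, #4} the worst case is 7.
With {#1, #2} the worst case is 9.
No size-2 selection achieves below 6.

6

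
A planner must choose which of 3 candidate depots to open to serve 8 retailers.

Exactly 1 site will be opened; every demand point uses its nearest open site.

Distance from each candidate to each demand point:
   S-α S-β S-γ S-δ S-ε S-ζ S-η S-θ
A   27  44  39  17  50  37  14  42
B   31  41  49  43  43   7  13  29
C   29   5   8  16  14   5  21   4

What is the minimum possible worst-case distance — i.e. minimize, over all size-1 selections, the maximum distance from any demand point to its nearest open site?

Open {C}.
  Farthest demand point is S-α at distance 29 (to C); all others are ≤ 29.
With {B} the worst case is 49.
With {A} the worst case is 50.
No size-1 selection achieves below 29.

29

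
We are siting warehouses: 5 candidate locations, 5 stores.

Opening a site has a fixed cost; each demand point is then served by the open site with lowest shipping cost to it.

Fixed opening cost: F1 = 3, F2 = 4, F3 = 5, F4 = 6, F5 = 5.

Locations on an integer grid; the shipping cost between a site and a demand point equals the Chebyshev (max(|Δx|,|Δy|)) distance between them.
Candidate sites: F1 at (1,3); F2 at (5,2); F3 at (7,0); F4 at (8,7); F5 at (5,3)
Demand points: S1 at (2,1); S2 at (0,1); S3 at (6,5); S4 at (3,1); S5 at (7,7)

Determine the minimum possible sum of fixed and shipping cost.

Open {F1, F4}: assign each demand point to its cheapest open site.
  S1→F1 2, S2→F1 2, S3→F4 2, S4→F1 2, S5→F4 1
  shipping cost 9, fixed 9 → total 18.
Compare {F1}: shipping cost 17 + fixed 3 = 20.
Compare {F1, F5}: shipping cost 12 + fixed 8 = 20.
Compare {F5}: shipping cost 16 + fixed 5 = 21.
All other subsets cost ≥ 20. Minimum total cost: 18.

18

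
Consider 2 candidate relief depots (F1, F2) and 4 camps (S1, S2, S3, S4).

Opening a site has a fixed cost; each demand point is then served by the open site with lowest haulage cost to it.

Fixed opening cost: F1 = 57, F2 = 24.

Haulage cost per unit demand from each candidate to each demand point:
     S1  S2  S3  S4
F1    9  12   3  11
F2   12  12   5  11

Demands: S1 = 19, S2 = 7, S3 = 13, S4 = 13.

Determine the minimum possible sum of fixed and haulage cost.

Open {F1}: assign each demand point to its cheapest open site.
  S1→F1 19×9=171, S2→F1 7×12=84, S3→F1 13×3=39, S4→F1 13×11=143
  haulage cost 437, fixed 57 → total 494.
Compare {F1, F2}: haulage cost 437 + fixed 81 = 518.
Compare {F2}: haulage cost 520 + fixed 24 = 544.

494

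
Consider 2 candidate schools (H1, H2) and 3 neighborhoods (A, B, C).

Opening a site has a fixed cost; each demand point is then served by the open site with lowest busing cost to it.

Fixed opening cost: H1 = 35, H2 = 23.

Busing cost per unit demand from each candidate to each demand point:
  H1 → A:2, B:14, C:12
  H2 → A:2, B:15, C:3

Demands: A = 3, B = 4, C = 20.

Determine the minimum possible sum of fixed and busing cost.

149

Open {H2}: assign each demand point to its cheapest open site.
  A→H2 3×2=6, B→H2 4×15=60, C→H2 20×3=60
  busing cost 126, fixed 23 → total 149.
Compare {H1, H2}: busing cost 122 + fixed 58 = 180.
Compare {H1}: busing cost 302 + fixed 35 = 337.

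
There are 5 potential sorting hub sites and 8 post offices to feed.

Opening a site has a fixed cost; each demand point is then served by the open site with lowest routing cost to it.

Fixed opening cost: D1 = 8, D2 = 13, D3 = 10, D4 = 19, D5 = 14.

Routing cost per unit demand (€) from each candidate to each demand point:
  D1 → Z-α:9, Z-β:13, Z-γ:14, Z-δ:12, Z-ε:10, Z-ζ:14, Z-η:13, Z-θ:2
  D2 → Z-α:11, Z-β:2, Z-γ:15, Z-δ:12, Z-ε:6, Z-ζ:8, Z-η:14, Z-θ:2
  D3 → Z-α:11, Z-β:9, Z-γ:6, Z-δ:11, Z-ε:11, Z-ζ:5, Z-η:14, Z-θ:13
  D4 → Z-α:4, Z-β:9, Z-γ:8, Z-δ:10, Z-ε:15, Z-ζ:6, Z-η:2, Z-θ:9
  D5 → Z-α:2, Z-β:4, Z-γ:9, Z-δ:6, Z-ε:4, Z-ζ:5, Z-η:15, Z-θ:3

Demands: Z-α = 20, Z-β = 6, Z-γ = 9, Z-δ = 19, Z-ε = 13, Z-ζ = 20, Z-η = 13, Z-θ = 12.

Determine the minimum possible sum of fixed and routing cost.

Open {D2, D3, D4, D5}: assign each demand point to its cheapest open site.
  Z-α→D5 20×2=40, Z-β→D2 6×2=12, Z-γ→D3 9×6=54, Z-δ→D5 19×6=114, Z-ε→D5 13×4=52, Z-ζ→D3 20×5=100, Z-η→D4 13×2=26, Z-θ→D2 12×2=24
  routing cost 422, fixed 56 → total 478.
Compare {D1, D3, D4, D5}: routing cost 434 + fixed 51 = 485.
Compare {D2, D4, D5}: routing cost 440 + fixed 46 = 486.
Compare {D1, D2, D3, D4, D5}: routing cost 422 + fixed 64 = 486.
All other subsets cost ≥ 485. Minimum total cost: 478.

478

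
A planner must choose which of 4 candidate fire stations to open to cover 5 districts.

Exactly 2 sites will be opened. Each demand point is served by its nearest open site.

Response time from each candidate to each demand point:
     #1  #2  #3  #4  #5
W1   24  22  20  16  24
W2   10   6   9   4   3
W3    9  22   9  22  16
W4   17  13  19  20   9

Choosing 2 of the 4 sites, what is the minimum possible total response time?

Open {W2, W3}.
  #1→W3 9, #2→W2 6, #3→W2 9, #4→W2 4, #5→W2 3  ⇒ total 31.
Compare {W1, W2}: total 32.
Compare {W2, W4}: total 32.
No size-2 selection does better; minimum is 31.

31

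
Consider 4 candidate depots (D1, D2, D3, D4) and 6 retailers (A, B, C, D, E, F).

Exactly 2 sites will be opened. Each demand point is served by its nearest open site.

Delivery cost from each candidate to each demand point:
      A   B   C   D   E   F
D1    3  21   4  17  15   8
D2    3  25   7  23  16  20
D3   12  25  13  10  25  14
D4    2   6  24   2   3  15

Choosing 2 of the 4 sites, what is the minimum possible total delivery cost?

Open {D1, D4}.
  A→D4 2, B→D4 6, C→D1 4, D→D4 2, E→D4 3, F→D1 8  ⇒ total 25.
Compare {D2, D4}: total 35.
Compare {D3, D4}: total 40.
No size-2 selection does better; minimum is 25.

25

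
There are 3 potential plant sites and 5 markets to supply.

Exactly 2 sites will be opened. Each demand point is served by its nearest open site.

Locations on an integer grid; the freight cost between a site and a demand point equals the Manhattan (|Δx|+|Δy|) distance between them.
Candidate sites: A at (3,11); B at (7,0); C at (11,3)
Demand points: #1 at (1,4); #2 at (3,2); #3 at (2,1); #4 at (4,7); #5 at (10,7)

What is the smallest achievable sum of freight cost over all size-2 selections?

Open {A, B}.
  #1→A 9, #2→B 6, #3→B 6, #4→A 5, #5→B 10  ⇒ total 36.
Compare {B, C}: total 37.
Compare {A, C}: total 39.

36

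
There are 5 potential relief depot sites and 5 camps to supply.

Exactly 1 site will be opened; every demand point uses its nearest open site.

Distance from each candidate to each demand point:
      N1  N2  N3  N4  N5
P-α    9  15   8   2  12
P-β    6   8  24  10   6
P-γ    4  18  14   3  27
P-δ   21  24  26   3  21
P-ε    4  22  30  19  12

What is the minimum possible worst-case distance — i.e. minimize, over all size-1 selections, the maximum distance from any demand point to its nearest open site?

15

Open {P-α}.
  Farthest demand point is N2 at distance 15 (to P-α); all others are ≤ 15.
With {P-β} the worst case is 24.
With {P-δ} the worst case is 26.
No size-1 selection achieves below 15.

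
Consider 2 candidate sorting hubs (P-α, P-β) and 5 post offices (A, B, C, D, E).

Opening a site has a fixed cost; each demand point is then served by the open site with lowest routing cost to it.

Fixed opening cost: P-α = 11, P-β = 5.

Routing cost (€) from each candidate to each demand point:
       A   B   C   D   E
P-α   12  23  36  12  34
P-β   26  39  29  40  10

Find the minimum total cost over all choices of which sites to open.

Open {P-α, P-β}: assign each demand point to its cheapest open site.
  A→P-α 12, B→P-α 23, C→P-β 29, D→P-α 12, E→P-β 10
  routing cost 86, fixed 16 → total 102.
Compare {P-α}: routing cost 117 + fixed 11 = 128.
Compare {P-β}: routing cost 144 + fixed 5 = 149.

102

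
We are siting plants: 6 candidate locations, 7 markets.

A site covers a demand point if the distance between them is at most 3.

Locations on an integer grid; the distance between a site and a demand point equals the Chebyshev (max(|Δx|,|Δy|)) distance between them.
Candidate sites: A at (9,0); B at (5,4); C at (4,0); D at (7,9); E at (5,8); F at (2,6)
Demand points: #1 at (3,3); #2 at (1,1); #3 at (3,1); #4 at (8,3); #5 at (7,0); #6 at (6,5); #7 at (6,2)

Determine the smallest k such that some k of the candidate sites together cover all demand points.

Coverage sets (demand points within 3 of each site):
  A: {#4, #5, #7}
  B: {#1, #3, #4, #6, #7}
  C: {#1, #2, #3, #5, #7}
  D: {}
  E: {#6}
  F: {#1}
No single site covers all 7 demand points.
But {B, C} covers everything, so the minimum is 2.

2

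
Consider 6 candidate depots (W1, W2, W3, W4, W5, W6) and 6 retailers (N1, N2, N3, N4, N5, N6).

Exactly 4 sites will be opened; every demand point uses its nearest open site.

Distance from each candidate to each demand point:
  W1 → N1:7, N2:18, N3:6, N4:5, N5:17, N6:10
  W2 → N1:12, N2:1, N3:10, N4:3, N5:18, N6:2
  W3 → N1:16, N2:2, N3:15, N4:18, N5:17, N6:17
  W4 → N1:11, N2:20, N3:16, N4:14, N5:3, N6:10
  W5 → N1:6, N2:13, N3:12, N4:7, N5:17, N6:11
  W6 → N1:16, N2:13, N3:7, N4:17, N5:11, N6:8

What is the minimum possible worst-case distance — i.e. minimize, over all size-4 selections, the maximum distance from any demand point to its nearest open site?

6

Open {W1, W2, W4, W5}.
  Farthest demand point is N1 at distance 6 (to W5); all others are ≤ 6.
With {W1, W2, W3, W4} the worst case is 7.
With {W1, W2, W4, W6} the worst case is 7.
No size-4 selection achieves below 6.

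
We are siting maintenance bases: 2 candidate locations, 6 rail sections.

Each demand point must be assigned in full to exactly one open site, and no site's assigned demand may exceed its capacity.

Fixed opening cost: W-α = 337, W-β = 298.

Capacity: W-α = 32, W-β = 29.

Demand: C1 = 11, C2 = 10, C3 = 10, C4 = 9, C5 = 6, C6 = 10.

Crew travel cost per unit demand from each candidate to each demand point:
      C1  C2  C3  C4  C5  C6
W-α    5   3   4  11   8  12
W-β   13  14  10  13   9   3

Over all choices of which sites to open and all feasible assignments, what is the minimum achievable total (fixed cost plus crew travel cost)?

Open {W-α, W-β}; cheapest assignment that respects the capacities:
  W-α (cap 32, load 31): C1, C2, C3 — cost 11×5 + 10×3 + 10×4 = 125
  W-β (cap 29, load 25): C4, C5, C6 — cost 9×13 + 6×9 + 10×3 = 201
  Shipping 326, fixed 635 → total 961.
  Any other capacity-feasible assignment to {W-α, W-β} ships for at least 326.
Total demand is 56 and no other set of sites has combined capacity ≥ 56, so {W-α, W-β} is the only feasible choice of open sites. Minimum: 961.

961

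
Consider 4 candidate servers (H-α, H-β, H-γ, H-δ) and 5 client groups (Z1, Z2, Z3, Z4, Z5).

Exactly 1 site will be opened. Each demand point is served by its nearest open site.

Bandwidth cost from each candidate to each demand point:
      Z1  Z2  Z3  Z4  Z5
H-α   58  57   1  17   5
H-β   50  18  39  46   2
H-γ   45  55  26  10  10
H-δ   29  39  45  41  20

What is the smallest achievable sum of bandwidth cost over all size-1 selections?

Open {H-α}.
  Z1→H-α 58, Z2→H-α 57, Z3→H-α 1, Z4→H-α 17, Z5→H-α 5  ⇒ total 138.
Compare {H-γ}: total 146.
Compare {H-β}: total 155.
No size-1 selection does better; minimum is 138.

138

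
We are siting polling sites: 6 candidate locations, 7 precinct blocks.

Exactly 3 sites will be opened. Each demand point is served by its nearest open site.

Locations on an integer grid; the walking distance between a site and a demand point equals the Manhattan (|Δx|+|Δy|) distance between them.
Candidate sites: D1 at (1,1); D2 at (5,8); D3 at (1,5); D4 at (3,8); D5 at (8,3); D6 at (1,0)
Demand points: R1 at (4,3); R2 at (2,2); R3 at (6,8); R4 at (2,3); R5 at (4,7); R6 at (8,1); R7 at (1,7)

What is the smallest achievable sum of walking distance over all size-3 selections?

18

Open {D2, D3, D5}.
  R1→D5 4, R2→D3 4, R3→D2 1, R4→D3 3, R5→D2 2, R6→D5 2, R7→D3 2  ⇒ total 18.
Compare {D1, D2, D5}: total 19.
Compare {D1, D4, D5}: total 19.
No size-3 selection does better; minimum is 18.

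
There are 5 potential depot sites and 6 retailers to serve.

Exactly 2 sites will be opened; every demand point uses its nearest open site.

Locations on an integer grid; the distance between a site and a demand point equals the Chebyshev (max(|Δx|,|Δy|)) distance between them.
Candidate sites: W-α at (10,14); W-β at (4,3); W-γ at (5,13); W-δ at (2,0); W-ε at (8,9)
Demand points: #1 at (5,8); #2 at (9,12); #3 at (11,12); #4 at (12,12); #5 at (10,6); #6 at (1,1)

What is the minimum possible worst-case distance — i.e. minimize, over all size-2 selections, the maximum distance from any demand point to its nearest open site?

Open {W-β, W-ε}.
  Farthest demand point is #4 at distance 4 (to W-ε); all others are ≤ 4.
With {W-δ, W-ε} the worst case is 4.
With {W-α, W-β} the worst case is 6.
No size-2 selection achieves below 4.

4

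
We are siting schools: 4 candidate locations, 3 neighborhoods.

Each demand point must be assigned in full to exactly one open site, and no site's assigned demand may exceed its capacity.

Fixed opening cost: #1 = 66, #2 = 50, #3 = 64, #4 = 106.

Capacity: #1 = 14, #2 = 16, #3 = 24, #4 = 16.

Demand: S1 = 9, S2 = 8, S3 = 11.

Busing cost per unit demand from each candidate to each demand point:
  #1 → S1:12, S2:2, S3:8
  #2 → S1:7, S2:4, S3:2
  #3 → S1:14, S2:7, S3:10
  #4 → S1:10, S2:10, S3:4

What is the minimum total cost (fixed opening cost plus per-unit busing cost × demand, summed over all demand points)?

Open {#2, #3}; cheapest assignment that respects the capacities:
  #2 (cap 16, load 11): S3 — cost 11×2 = 22
  #3 (cap 24, load 17): S1, S2 — cost 9×14 + 8×7 = 182
  Shipping 204, fixed 114 → total 318.
  Any other capacity-feasible assignment to {#2, #3} ships for at least 204.
Compare {#1, #2, #3}: its best feasible assignment gives total 344.
Compare {#1, #2, #4}: its best feasible assignment gives total 345.
Every other set of open sites that can feasibly serve all demand totals ≥ 344 even under its best assignment. Minimum: 318.

318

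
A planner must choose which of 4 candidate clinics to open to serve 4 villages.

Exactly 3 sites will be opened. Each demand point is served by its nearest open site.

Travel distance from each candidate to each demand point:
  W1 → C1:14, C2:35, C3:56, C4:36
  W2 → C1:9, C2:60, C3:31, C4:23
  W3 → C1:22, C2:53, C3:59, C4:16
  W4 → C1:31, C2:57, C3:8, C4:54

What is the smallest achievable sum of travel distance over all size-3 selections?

73

Open {W1, W3, W4}.
  C1→W1 14, C2→W1 35, C3→W4 8, C4→W3 16  ⇒ total 73.
Compare {W1, W2, W4}: total 75.
Compare {W2, W3, W4}: total 86.
No size-3 selection does better; minimum is 73.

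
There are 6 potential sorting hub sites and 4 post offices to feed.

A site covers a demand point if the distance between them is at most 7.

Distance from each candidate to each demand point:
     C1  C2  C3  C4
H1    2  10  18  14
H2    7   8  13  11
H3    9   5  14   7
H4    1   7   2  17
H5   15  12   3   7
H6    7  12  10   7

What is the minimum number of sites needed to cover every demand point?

2

Coverage sets (demand points within 7 of each site):
  H1: {C1}
  H2: {C1}
  H3: {C2, C4}
  H4: {C1, C2, C3}
  H5: {C3, C4}
  H6: {C1, C4}
No single site covers all 4 demand points.
But {H3, H4} covers everything, so the minimum is 2.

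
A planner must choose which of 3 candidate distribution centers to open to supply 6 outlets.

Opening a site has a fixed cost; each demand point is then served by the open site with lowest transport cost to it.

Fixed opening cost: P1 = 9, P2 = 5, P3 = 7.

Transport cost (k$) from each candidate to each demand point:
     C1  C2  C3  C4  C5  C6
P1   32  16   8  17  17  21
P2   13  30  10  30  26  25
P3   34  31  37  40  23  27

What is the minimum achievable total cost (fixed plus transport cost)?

106

Open {P1, P2}: assign each demand point to its cheapest open site.
  C1→P2 13, C2→P1 16, C3→P1 8, C4→P1 17, C5→P1 17, C6→P1 21
  transport cost 92, fixed 14 → total 106.
Compare {P1, P2, P3}: transport cost 92 + fixed 21 = 113.
Compare {P1}: transport cost 111 + fixed 9 = 120.
Compare {P1, P3}: transport cost 111 + fixed 16 = 127.
All other subsets cost ≥ 113. Minimum total cost: 106.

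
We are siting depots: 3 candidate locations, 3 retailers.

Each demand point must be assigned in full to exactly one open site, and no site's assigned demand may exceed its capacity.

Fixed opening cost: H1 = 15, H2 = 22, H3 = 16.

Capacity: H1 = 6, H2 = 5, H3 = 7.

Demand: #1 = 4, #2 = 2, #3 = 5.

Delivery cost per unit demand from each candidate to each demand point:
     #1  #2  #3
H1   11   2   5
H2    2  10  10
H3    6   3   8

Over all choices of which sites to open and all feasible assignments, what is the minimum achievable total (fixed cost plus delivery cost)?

Open {H1, H3}; cheapest assignment that respects the capacities:
  H1 (cap 6, load 5): #3 — cost 5×5 = 25
  H3 (cap 7, load 6): #1, #2 — cost 4×6 + 2×3 = 30
  Shipping 55, fixed 31 → total 86.
  Any other capacity-feasible assignment to {H1, H3} ships for at least 55.
Compare {H2, H3}: its best feasible assignment gives total 92.
Compare {H1, H2, H3}: its best feasible assignment gives total 92.
Every other set of open sites that can feasibly serve all demand totals ≥ 92 even under its best assignment. Minimum: 86.

86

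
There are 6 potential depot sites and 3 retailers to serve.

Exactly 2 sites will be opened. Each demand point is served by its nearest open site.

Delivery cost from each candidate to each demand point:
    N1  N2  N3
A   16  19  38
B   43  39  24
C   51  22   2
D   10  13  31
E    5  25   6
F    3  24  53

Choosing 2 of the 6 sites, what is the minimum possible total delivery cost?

Open {D, E}.
  N1→E 5, N2→D 13, N3→E 6  ⇒ total 24.
Compare {C, D}: total 25.
Compare {C, F}: total 27.
No size-2 selection does better; minimum is 24.

24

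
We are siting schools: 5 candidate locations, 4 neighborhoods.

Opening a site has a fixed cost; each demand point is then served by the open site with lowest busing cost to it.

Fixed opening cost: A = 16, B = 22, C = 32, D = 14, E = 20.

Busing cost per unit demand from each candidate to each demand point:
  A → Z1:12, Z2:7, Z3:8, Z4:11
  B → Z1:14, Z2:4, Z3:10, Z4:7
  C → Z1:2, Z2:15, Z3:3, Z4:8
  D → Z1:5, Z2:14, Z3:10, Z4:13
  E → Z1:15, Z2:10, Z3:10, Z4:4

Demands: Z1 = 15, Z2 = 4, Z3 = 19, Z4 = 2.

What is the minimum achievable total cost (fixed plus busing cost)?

Open {B, C}: assign each demand point to its cheapest open site.
  Z1→C 15×2=30, Z2→B 4×4=16, Z3→C 19×3=57, Z4→B 2×7=14
  busing cost 117, fixed 54 → total 171.
Compare {A, C}: busing cost 131 + fixed 48 = 179.
Compare {B, C, D}: busing cost 117 + fixed 68 = 185.
Compare {B, C, E}: busing cost 111 + fixed 74 = 185.
All other subsets cost ≥ 179. Minimum total cost: 171.

171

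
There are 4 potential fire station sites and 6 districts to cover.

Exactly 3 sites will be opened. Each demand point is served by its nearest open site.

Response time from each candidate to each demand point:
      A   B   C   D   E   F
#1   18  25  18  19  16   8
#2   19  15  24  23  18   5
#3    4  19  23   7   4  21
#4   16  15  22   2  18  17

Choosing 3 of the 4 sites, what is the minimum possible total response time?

51

Open {#1, #3, #4}.
  A→#3 4, B→#4 15, C→#1 18, D→#4 2, E→#3 4, F→#1 8  ⇒ total 51.
Compare {#2, #3, #4}: total 52.
Compare {#1, #2, #3}: total 53.
No size-3 selection does better; minimum is 51.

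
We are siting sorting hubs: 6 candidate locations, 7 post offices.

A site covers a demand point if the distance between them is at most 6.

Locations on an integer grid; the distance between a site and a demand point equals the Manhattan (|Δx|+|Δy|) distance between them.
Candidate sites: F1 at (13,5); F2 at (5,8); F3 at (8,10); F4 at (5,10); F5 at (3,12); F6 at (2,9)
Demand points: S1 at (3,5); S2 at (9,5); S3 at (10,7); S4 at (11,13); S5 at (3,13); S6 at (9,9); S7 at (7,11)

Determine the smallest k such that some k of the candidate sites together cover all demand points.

2

Coverage sets (demand points within 6 of each site):
  F1: {S2, S3}
  F2: {S1, S3, S6, S7}
  F3: {S2, S3, S4, S6, S7}
  F4: {S5, S6, S7}
  F5: {S5, S7}
  F6: {S1, S5}
No single site covers all 7 demand points.
But {F3, F6} covers everything, so the minimum is 2.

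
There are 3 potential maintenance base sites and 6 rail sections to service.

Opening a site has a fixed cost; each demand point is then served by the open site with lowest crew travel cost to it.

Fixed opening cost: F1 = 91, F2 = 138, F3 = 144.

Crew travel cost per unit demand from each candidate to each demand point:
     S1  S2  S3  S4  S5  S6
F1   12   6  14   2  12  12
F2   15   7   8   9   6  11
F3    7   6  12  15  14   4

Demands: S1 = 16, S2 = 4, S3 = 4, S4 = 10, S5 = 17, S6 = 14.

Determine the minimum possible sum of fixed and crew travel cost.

698

Open {F2, F3}: assign each demand point to its cheapest open site.
  S1→F3 16×7=112, S2→F3 4×6=24, S3→F2 4×8=32, S4→F2 10×9=90, S5→F2 17×6=102, S6→F3 14×4=56
  crew travel cost 416, fixed 282 → total 698.
Compare {F1, F3}: crew travel cost 464 + fixed 235 = 699.
Compare {F1, F2, F3}: crew travel cost 346 + fixed 373 = 719.
Compare {F1, F2}: crew travel cost 524 + fixed 229 = 753.
All other subsets cost ≥ 699. Minimum total cost: 698.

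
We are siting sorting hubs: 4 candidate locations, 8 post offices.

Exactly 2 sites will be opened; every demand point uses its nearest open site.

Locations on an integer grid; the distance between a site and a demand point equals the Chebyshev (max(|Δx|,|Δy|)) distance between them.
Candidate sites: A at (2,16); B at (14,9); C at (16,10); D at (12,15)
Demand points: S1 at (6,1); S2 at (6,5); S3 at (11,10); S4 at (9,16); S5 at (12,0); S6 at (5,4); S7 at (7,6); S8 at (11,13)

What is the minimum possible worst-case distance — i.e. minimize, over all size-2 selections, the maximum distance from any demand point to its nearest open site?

9

Open {A, B}.
  Farthest demand point is S5 at distance 9 (to B); all others are ≤ 9.
With {B, C} the worst case is 9.
With {B, D} the worst case is 9.
No size-2 selection achieves below 9.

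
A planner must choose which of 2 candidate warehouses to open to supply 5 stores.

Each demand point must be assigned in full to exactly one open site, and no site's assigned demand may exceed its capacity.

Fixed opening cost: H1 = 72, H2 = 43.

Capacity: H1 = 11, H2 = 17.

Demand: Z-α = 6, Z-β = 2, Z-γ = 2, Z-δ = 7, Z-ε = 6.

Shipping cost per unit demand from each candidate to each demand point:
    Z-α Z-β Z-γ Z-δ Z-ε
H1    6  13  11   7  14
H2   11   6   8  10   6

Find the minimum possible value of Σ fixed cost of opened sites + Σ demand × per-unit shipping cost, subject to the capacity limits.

285

Open {H1, H2}; cheapest assignment that respects the capacities:
  H1 (cap 11, load 6): Z-α — cost 6×6 = 36
  H2 (cap 17, load 17): Z-β, Z-γ, Z-δ, Z-ε — cost 2×6 + 2×8 + 7×10 + 6×6 = 134
  Shipping 170, fixed 115 → total 285.
  Any other capacity-feasible assignment to {H1, H2} ships for at least 170.
Total demand is 23 and no other set of sites has combined capacity ≥ 23, so {H1, H2} is the only feasible choice of open sites. Minimum: 285.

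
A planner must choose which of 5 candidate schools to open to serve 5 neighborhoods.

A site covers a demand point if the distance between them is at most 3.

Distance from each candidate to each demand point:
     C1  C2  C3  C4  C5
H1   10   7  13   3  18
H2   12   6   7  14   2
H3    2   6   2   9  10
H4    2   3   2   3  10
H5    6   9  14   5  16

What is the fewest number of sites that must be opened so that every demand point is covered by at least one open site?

Coverage sets (demand points within 3 of each site):
  H1: {C4}
  H2: {C5}
  H3: {C1, C3}
  H4: {C1, C2, C3, C4}
  H5: {}
No single site covers all 5 demand points.
But {H2, H4} covers everything, so the minimum is 2.

2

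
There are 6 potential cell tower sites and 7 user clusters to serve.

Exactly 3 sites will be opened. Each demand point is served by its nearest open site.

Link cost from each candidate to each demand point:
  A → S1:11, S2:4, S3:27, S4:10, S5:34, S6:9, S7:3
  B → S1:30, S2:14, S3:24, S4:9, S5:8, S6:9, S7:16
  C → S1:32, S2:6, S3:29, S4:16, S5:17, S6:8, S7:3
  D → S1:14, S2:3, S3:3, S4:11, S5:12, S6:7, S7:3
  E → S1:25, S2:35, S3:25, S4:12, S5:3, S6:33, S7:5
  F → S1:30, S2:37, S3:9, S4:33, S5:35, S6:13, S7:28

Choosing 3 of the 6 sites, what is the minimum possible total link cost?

Open {A, D, E}.
  S1→A 11, S2→D 3, S3→D 3, S4→A 10, S5→E 3, S6→D 7, S7→A 3  ⇒ total 40.
Compare {B, D, E}: total 42.
Compare {A, B, D}: total 44.
No size-3 selection does better; minimum is 40.

40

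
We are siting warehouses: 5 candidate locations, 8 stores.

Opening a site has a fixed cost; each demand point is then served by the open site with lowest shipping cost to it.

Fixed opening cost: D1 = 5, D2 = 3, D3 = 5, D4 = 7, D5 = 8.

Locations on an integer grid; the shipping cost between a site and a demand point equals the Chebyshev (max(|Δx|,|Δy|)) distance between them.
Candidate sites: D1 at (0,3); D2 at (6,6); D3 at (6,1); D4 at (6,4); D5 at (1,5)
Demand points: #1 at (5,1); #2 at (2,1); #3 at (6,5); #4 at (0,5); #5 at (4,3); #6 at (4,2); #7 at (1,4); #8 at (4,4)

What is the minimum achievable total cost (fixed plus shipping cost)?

Open {D1, D2, D3}: assign each demand point to its cheapest open site.
  #1→D3 1, #2→D1 2, #3→D2 1, #4→D1 2, #5→D3 2, #6→D3 2, #7→D1 1, #8→D2 2
  shipping cost 13, fixed 13 → total 26.
Compare {D1, D3}: shipping cost 17 + fixed 10 = 27.
Compare {D1, D4}: shipping cost 15 + fixed 12 = 27.
Compare {D1, D2}: shipping cost 20 + fixed 8 = 28.
All other subsets cost ≥ 27. Minimum total cost: 26.

26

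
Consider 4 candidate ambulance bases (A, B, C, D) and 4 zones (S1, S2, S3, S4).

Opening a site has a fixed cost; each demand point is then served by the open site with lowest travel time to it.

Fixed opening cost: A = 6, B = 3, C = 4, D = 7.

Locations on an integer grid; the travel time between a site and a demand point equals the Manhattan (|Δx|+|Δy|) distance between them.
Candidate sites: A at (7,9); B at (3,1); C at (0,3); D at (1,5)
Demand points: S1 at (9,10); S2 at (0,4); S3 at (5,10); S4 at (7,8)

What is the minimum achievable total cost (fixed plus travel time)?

18

Open {A, C}: assign each demand point to its cheapest open site.
  S1→A 3, S2→C 1, S3→A 3, S4→A 1
  travel time 8, fixed 10 → total 18.
Compare {A, B, C}: travel time 8 + fixed 13 = 21.
Compare {A, B}: travel time 13 + fixed 9 = 22.
Compare {A, D}: travel time 9 + fixed 13 = 22.
All other subsets cost ≥ 21. Minimum total cost: 18.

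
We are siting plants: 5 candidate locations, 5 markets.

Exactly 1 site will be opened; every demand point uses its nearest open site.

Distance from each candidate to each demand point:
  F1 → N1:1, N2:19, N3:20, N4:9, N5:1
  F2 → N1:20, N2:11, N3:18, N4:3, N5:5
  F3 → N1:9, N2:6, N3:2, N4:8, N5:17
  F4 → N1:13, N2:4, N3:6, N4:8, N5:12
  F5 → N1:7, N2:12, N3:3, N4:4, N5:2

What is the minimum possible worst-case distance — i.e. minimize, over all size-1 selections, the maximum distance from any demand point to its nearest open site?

12

Open {F5}.
  Farthest demand point is N2 at distance 12 (to F5); all others are ≤ 12.
With {F4} the worst case is 13.
With {F3} the worst case is 17.
No size-1 selection achieves below 12.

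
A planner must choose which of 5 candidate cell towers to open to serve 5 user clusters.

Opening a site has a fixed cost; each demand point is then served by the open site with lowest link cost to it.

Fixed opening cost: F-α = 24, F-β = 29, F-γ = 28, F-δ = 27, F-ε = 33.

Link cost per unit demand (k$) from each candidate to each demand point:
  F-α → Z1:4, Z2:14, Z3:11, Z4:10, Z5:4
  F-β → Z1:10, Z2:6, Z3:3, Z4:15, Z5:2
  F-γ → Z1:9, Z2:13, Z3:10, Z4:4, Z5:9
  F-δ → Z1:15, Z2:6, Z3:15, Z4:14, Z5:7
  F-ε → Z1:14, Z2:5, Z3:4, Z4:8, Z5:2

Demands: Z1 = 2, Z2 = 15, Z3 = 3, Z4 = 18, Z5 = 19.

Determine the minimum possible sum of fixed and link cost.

276

Open {F-γ, F-ε}: assign each demand point to its cheapest open site.
  Z1→F-γ 2×9=18, Z2→F-ε 15×5=75, Z3→F-ε 3×4=12, Z4→F-γ 18×4=72, Z5→F-ε 19×2=38
  link cost 215, fixed 61 → total 276.
Compare {F-β, F-γ}: link cost 227 + fixed 57 = 284.
Compare {F-α, F-γ, F-ε}: link cost 205 + fixed 85 = 290.
Compare {F-α, F-β, F-γ}: link cost 217 + fixed 81 = 298.
All other subsets cost ≥ 284. Minimum total cost: 276.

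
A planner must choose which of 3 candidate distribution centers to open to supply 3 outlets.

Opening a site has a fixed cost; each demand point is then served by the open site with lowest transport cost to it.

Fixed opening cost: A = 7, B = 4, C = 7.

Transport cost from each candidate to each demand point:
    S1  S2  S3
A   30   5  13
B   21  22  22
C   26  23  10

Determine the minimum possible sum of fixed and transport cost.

50

Open {A, B}: assign each demand point to its cheapest open site.
  S1→B 21, S2→A 5, S3→A 13
  transport cost 39, fixed 11 → total 50.
Compare {A, B, C}: transport cost 36 + fixed 18 = 54.
Compare {A}: transport cost 48 + fixed 7 = 55.
Compare {A, C}: transport cost 41 + fixed 14 = 55.
All other subsets cost ≥ 54. Minimum total cost: 50.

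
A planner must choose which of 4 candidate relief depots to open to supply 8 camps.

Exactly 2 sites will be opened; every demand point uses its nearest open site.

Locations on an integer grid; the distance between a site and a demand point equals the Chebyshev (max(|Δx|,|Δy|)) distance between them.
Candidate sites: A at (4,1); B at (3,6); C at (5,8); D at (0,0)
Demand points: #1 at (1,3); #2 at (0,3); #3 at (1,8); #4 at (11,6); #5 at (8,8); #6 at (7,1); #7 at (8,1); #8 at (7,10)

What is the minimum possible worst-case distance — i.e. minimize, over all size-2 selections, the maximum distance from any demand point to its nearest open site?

Open {A, C}.
  Farthest demand point is #4 at distance 6 (to C); all others are ≤ 6.
With {B, C} the worst case is 6.
With {A, B} the worst case is 7.
No size-2 selection achieves below 6.

6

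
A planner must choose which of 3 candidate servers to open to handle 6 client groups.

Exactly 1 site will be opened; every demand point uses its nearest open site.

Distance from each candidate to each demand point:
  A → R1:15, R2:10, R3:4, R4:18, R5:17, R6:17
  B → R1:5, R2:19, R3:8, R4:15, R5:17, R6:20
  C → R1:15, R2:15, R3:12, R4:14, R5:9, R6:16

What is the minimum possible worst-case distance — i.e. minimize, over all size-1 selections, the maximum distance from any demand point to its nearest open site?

Open {C}.
  Farthest demand point is R6 at distance 16 (to C); all others are ≤ 16.
With {A} the worst case is 18.
With {B} the worst case is 20.
No size-1 selection achieves below 16.

16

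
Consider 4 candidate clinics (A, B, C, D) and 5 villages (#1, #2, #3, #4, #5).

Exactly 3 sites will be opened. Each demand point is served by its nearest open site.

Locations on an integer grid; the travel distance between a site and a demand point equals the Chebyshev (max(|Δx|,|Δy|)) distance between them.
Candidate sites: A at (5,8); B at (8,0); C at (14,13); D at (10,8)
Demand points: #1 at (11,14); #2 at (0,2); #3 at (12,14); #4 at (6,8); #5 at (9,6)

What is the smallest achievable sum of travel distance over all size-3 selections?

14

Open {A, C, D}.
  #1→C 3, #2→A 6, #3→C 2, #4→A 1, #5→D 2  ⇒ total 14.
Compare {A, B, C}: total 16.
Compare {B, C, D}: total 19.
No size-3 selection does better; minimum is 14.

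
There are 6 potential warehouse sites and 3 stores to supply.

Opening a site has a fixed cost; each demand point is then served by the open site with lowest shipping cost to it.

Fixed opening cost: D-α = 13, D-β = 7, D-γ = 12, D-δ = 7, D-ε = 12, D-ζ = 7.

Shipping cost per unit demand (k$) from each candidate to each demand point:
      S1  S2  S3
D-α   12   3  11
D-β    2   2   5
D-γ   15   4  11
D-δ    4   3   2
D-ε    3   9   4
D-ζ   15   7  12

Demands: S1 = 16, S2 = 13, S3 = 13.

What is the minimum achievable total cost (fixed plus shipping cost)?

98

Open {D-β, D-δ}: assign each demand point to its cheapest open site.
  S1→D-β 16×2=32, S2→D-β 13×2=26, S3→D-δ 13×2=26
  shipping cost 84, fixed 14 → total 98.
Compare {D-β, D-δ, D-ζ}: shipping cost 84 + fixed 21 = 105.
Compare {D-β, D-γ, D-δ}: shipping cost 84 + fixed 26 = 110.
Compare {D-β, D-δ, D-ε}: shipping cost 84 + fixed 26 = 110.
All other subsets cost ≥ 105. Minimum total cost: 98.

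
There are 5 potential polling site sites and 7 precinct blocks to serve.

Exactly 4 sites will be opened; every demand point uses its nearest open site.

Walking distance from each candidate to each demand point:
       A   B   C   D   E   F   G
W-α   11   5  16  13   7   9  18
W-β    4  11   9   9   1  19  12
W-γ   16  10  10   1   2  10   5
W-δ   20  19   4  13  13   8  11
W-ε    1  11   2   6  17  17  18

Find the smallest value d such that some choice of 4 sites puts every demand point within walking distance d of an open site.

8

Open {W-α, W-β, W-γ, W-δ}.
  Farthest demand point is F at walking distance 8 (to W-δ); all others are ≤ 8.
With {W-α, W-γ, W-δ, W-ε} the worst case is 8.
With {W-α, W-β, W-γ, W-ε} the worst case is 9.
No size-4 selection achieves below 8.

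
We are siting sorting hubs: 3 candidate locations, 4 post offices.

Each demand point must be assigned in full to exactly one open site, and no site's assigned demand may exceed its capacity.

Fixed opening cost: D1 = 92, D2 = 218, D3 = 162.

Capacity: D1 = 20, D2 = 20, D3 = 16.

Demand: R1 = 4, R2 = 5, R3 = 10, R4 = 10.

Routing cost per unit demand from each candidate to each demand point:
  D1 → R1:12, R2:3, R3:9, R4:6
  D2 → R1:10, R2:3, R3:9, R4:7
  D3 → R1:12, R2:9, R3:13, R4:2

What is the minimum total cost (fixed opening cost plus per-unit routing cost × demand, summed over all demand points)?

427

Open {D1, D3}; cheapest assignment that respects the capacities:
  D1 (cap 20, load 19): R1, R2, R3 — cost 4×12 + 5×3 + 10×9 = 153
  D3 (cap 16, load 10): R4 — cost 10×2 = 20
  Shipping 173, fixed 254 → total 427.
  Any other capacity-feasible assignment to {D1, D3} ships for at least 173.
Compare {D1, D2}: its best feasible assignment gives total 515.
Compare {D2, D3}: its best feasible assignment gives total 545.
Every other set of open sites that can feasibly serve all demand totals ≥ 515 even under its best assignment. Minimum: 427.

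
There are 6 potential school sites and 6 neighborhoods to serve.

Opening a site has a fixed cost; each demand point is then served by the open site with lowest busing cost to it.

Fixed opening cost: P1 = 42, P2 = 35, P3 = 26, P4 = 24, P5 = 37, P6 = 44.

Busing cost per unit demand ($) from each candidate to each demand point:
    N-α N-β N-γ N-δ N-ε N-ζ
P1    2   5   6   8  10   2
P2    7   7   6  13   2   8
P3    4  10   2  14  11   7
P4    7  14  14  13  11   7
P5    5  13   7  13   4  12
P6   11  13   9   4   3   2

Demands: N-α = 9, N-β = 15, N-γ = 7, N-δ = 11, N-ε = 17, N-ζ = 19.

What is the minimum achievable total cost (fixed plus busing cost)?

352

Open {P1, P3, P6}: assign each demand point to its cheapest open site.
  N-α→P1 9×2=18, N-β→P1 15×5=75, N-γ→P3 7×2=14, N-δ→P6 11×4=44, N-ε→P6 17×3=51, N-ζ→P1 19×2=38
  busing cost 240, fixed 112 → total 352.
Compare {P1, P6}: busing cost 268 + fixed 86 = 354.
Compare {P1, P2, P3}: busing cost 267 + fixed 103 = 370.
Compare {P1, P2, P3, P6}: busing cost 223 + fixed 147 = 370.
All other subsets cost ≥ 354. Minimum total cost: 352.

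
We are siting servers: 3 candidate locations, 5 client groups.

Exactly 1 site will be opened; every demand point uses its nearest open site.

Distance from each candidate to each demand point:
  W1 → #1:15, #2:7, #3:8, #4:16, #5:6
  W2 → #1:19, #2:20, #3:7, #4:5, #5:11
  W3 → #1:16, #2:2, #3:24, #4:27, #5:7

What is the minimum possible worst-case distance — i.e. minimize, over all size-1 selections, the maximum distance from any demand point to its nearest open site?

Open {W1}.
  Farthest demand point is #4 at distance 16 (to W1); all others are ≤ 16.
With {W2} the worst case is 20.
With {W3} the worst case is 27.
No size-1 selection achieves below 16.

16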